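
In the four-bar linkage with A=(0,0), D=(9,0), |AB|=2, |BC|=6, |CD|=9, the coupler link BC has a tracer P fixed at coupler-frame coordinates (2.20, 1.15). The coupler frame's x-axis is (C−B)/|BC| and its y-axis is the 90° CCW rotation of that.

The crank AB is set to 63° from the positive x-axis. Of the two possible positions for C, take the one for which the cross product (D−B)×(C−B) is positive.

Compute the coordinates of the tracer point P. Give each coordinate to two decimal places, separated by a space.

A=(0,0), D=(9.00,0)
B = A + 2.00·(cos63°, sin63°) = (0.9080, 1.7820)
|BD| = 8.2859
circle(B,6.00) ∩ circle(D,9.00): a=1.4275, h=5.8277
  candidates: C₊=(3.5554,7.1663) cross=48.288; C₋=(1.0487,-4.2163) cross=-48.288
  mode + wants cross > 0 → take C=(3.5554,7.1663) (cross=48.288)
ex = (C−B)/|BC| = (0.4412,0.8974); ey = (-0.8974,0.4412)
P = B + 2.20·ex + 1.15·ey = (0.8467,4.2637)

0.85 4.26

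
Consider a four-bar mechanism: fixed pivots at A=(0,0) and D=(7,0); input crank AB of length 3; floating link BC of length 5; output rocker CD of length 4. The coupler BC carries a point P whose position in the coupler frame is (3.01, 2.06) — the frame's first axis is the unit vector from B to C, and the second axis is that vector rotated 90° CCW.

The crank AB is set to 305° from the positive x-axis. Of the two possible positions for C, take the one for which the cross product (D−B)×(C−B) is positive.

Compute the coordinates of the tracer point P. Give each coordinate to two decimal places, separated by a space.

0.97 1.11

A=(0,0), D=(7.00,0)
B = A + 3.00·(cos305°, sin305°) = (1.7207, -2.4575)
|BD| = 5.8232
circle(B,5.00) ∩ circle(D,4.00): a=3.6844, h=3.3801
  candidates: C₊=(3.6345,2.1618) cross=19.683; C₋=(6.4874,-3.9670) cross=-19.683
  mode + wants cross > 0 → take C=(3.6345,2.1618) (cross=19.683)
ex = (C−B)/|BC| = (0.3828,0.9239); ey = (-0.9239,0.3828)
P = B + 3.01·ex + 2.06·ey = (0.9697,1.1118)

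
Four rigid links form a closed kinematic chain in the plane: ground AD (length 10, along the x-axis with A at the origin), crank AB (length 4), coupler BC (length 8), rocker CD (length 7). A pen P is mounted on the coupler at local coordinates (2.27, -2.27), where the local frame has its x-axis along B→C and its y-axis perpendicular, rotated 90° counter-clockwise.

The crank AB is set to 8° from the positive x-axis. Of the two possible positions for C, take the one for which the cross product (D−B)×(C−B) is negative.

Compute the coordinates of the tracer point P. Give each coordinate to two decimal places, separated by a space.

A=(0,0), D=(10.00,0)
B = A + 4.00·(cos8°, sin8°) = (3.9611, 0.5567)
|BD| = 6.0645
circle(B,8.00) ∩ circle(D,7.00): a=4.2690, h=6.7658
  candidates: C₊=(8.8331,6.9020) cross=41.031; C₋=(7.5909,-6.5724) cross=-41.031
  mode - wants cross < 0 → take C=(7.5909,-6.5724) (cross=-41.031)
ex = (C−B)/|BC| = (0.4537,-0.8911); ey = (0.8911,0.4537)
P = B + 2.27·ex + -2.27·ey = (2.9682,-2.4962)

2.97 -2.50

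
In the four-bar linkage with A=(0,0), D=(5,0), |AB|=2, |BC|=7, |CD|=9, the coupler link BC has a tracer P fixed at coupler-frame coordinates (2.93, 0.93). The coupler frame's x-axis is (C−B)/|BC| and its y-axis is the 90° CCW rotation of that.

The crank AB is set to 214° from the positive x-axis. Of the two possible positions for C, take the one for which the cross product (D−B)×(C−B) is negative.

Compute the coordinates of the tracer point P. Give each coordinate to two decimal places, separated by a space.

A=(0,0), D=(5.00,0)
B = A + 2.00·(cos214°, sin214°) = (-1.6581, -1.1184)
|BD| = 6.7514
circle(B,7.00) ∩ circle(D,9.00): a=1.0058, h=6.9274
  candidates: C₊=(-1.8137,5.8799) cross=46.769; C₋=(0.4814,-7.7834) cross=-46.769
  mode - wants cross < 0 → take C=(0.4814,-7.7834) (cross=-46.769)
ex = (C−B)/|BC| = (0.3056,-0.9521); ey = (0.9521,0.3056)
P = B + 2.93·ex + 0.93·ey = (0.1229,-3.6239)

0.12 -3.62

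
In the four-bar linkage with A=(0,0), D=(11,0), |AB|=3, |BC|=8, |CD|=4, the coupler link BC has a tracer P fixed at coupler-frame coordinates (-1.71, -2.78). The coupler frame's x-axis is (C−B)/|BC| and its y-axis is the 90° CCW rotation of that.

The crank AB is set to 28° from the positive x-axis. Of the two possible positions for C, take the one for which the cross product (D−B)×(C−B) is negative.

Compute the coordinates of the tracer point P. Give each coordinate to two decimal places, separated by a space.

A=(0,0), D=(11.00,0)
B = A + 3.00·(cos28°, sin28°) = (2.6488, 1.4084)
|BD| = 8.4691
circle(B,8.00) ∩ circle(D,4.00): a=7.0684, h=3.7467
  candidates: C₊=(10.2419,3.9275) cross=31.731; C₋=(8.9957,-3.4616) cross=-31.731
  mode - wants cross < 0 → take C=(8.9957,-3.4616) (cross=-31.731)
ex = (C−B)/|BC| = (0.7934,-0.6088); ey = (0.6088,0.7934)
P = B + -1.71·ex + -2.78·ey = (-0.4001,0.2438)

-0.40 0.24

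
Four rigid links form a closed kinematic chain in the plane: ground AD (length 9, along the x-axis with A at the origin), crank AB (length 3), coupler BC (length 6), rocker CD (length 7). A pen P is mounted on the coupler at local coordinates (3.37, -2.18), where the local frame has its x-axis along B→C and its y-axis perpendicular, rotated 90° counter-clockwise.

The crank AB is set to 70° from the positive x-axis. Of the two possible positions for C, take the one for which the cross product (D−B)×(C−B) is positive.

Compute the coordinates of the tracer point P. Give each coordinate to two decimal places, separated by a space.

5.04 2.99

A=(0,0), D=(9.00,0)
B = A + 3.00·(cos70°, sin70°) = (1.0261, 2.8191)
|BD| = 8.4576
circle(B,6.00) ∩ circle(D,7.00): a=3.4603, h=4.9017
  candidates: C₊=(5.9223,6.2871) cross=41.457; C₋=(2.6546,-2.9557) cross=-41.457
  mode + wants cross > 0 → take C=(5.9223,6.2871) (cross=41.457)
ex = (C−B)/|BC| = (0.8160,0.5780); ey = (-0.5780,0.8160)
P = B + 3.37·ex + -2.18·ey = (5.0361,2.9880)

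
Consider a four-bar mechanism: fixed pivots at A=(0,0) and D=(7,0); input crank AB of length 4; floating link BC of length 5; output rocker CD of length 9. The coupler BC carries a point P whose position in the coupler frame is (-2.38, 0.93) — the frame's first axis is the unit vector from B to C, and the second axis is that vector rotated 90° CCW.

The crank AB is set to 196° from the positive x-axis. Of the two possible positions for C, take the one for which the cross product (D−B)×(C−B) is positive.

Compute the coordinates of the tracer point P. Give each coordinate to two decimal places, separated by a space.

A=(0,0), D=(7.00,0)
B = A + 4.00·(cos196°, sin196°) = (-3.8450, -1.1025)
|BD| = 10.9009
circle(B,5.00) ∩ circle(D,9.00): a=2.8819, h=4.0859
  candidates: C₊=(-1.3912,3.2539) cross=44.540; C₋=(-0.5647,-4.8760) cross=-44.540
  mode + wants cross > 0 → take C=(-1.3912,3.2539) (cross=44.540)
ex = (C−B)/|BC| = (0.4908,0.8713); ey = (-0.8713,0.4908)
P = B + -2.38·ex + 0.93·ey = (-5.8234,-2.7198)

-5.82 -2.72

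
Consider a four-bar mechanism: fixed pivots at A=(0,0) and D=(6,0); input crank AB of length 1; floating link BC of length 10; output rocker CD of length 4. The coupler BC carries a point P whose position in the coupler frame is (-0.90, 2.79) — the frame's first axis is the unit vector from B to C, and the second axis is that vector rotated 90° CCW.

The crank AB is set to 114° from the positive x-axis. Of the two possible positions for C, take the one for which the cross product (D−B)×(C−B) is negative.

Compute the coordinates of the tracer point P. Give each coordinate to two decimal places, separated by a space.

A=(0,0), D=(6.00,0)
B = A + 1.00·(cos114°, sin114°) = (-0.4067, 0.9135)
|BD| = 6.4715
circle(B,10.00) ∩ circle(D,4.00): a=9.7257, h=2.3260
  candidates: C₊=(9.5499,1.8433) cross=15.053; C₋=(8.8933,-2.7621) cross=-15.053
  mode - wants cross < 0 → take C=(8.8933,-2.7621) (cross=-15.053)
ex = (C−B)/|BC| = (0.9300,-0.3676); ey = (0.3676,0.9300)
P = B + -0.90·ex + 2.79·ey = (-0.2182,3.8390)

-0.22 3.84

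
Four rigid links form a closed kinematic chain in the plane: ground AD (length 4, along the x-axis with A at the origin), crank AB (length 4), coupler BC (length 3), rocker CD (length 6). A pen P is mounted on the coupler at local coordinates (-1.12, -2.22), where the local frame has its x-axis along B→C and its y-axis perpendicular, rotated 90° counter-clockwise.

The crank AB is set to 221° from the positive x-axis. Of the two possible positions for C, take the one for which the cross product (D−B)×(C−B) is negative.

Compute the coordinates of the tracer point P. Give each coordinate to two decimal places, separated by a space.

-5.08 -4.02

A=(0,0), D=(4.00,0)
B = A + 4.00·(cos221°, sin221°) = (-3.0188, -2.6242)
|BD| = 7.4934
circle(B,3.00) ∩ circle(D,6.00): a=1.9451, h=2.2840
  candidates: C₊=(-1.9968,0.1963) cross=17.115; C₋=(-0.3971,-4.0824) cross=-17.115
  mode - wants cross < 0 → take C=(-0.3971,-4.0824) (cross=-17.115)
ex = (C−B)/|BC| = (0.8739,-0.4861); ey = (0.4861,0.8739)
P = B + -1.12·ex + -2.22·ey = (-5.0767,-4.0200)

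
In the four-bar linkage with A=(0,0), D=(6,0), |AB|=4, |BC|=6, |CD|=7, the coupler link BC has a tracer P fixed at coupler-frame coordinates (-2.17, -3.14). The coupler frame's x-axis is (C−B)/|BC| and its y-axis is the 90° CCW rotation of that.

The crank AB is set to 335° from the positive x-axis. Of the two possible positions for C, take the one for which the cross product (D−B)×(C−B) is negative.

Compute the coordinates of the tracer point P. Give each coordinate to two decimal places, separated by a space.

A=(0,0), D=(6.00,0)
B = A + 4.00·(cos335°, sin335°) = (3.6252, -1.6905)
|BD| = 2.9150
circle(B,6.00) ∩ circle(D,7.00): a=-0.7723, h=5.9501
  candidates: C₊=(-0.4546,2.7090) cross=17.344; C₋=(6.4466,-6.9857) cross=-17.344
  mode - wants cross < 0 → take C=(6.4466,-6.9857) (cross=-17.344)
ex = (C−B)/|BC| = (0.4702,-0.8825); ey = (0.8825,0.4702)
P = B + -2.17·ex + -3.14·ey = (-0.1664,-1.2519)

-0.17 -1.25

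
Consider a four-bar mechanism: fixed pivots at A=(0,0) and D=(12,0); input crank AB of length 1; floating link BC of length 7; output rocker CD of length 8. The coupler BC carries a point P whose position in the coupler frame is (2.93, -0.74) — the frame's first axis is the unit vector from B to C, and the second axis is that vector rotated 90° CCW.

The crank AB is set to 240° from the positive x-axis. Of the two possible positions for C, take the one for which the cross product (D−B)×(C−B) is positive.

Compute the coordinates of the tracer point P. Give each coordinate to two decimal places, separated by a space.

A=(0,0), D=(12.00,0)
B = A + 1.00·(cos240°, sin240°) = (-0.5000, -0.8660)
|BD| = 12.5300
circle(B,7.00) ∩ circle(D,8.00): a=5.6664, h=4.1100
  candidates: C₊=(4.8688,3.6257) cross=51.498; C₋=(5.4369,-4.5745) cross=-51.498
  mode + wants cross > 0 → take C=(4.8688,3.6257) (cross=51.498)
ex = (C−B)/|BC| = (0.7670,0.6417); ey = (-0.6417,0.7670)
P = B + 2.93·ex + -0.74·ey = (2.2221,0.4465)

2.22 0.45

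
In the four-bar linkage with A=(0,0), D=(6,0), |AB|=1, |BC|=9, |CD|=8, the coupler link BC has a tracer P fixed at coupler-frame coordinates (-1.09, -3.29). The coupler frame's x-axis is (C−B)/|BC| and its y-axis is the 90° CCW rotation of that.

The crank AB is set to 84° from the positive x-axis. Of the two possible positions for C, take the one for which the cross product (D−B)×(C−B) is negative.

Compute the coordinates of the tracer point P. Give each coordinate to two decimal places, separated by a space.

A=(0,0), D=(6.00,0)
B = A + 1.00·(cos84°, sin84°) = (0.1045, 0.9945)
|BD| = 5.9788
circle(B,9.00) ∩ circle(D,8.00): a=4.4111, h=7.8449
  candidates: C₊=(5.7591,7.9964) cross=46.903; C₋=(3.1492,-7.4748) cross=-46.903
  mode - wants cross < 0 → take C=(3.1492,-7.4748) (cross=-46.903)
ex = (C−B)/|BC| = (0.3383,-0.9410); ey = (0.9410,0.3383)
P = B + -1.09·ex + -3.29·ey = (-3.3602,0.9073)

-3.36 0.91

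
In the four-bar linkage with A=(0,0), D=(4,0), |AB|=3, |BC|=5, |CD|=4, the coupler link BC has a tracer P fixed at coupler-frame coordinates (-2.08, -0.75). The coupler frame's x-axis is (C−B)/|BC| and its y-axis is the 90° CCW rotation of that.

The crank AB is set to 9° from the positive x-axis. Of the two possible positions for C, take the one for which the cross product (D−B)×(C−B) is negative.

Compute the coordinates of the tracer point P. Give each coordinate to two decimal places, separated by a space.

1.04 1.57

A=(0,0), D=(4.00,0)
B = A + 3.00·(cos9°, sin9°) = (2.9631, 0.4693)
|BD| = 1.1382
circle(B,5.00) ∩ circle(D,4.00): a=4.5227, h=2.1319
  candidates: C₊=(7.9625,0.5467) cross=2.426; C₋=(6.2044,-3.3377) cross=-2.426
  mode - wants cross < 0 → take C=(6.2044,-3.3377) (cross=-2.426)
ex = (C−B)/|BC| = (0.6483,-0.7614); ey = (0.7614,0.6483)
P = B + -2.08·ex + -0.75·ey = (1.0436,1.5668)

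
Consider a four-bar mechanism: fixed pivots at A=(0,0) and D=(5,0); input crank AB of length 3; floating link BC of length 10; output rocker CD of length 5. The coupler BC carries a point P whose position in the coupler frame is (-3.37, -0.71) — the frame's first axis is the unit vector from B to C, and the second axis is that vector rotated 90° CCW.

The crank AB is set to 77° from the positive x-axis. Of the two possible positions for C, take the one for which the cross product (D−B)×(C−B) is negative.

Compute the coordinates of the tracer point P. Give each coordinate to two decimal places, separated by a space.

-2.19 4.84

A=(0,0), D=(5.00,0)
B = A + 3.00·(cos77°, sin77°) = (0.6749, 2.9231)
|BD| = 5.2203
circle(B,10.00) ∩ circle(D,5.00): a=9.7937, h=2.0210
  candidates: C₊=(9.9208,-0.8864) cross=10.550; C₋=(7.6575,-4.2353) cross=-10.550
  mode - wants cross < 0 → take C=(7.6575,-4.2353) (cross=-10.550)
ex = (C−B)/|BC| = (0.6983,-0.7158); ey = (0.7158,0.6983)
P = B + -3.37·ex + -0.71·ey = (-2.1865,4.8397)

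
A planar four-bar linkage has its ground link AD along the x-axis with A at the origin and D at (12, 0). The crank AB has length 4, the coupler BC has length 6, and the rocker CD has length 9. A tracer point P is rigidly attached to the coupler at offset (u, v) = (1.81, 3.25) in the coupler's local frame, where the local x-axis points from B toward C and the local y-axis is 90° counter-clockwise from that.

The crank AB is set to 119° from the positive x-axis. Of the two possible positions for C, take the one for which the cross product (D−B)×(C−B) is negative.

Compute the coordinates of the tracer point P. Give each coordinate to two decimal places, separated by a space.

1.40 5.15

A=(0,0), D=(12.00,0)
B = A + 4.00·(cos119°, sin119°) = (-1.9392, 3.4985)
|BD| = 14.3716
circle(B,6.00) ∩ circle(D,9.00): a=5.6202, h=2.1008
  candidates: C₊=(4.0233,4.1680) cross=30.192; C₋=(3.0005,0.0927) cross=-30.192
  mode - wants cross < 0 → take C=(3.0005,0.0927) (cross=-30.192)
ex = (C−B)/|BC| = (0.8233,-0.5676); ey = (0.5676,0.8233)
P = B + 1.81·ex + 3.25·ey = (1.3957,5.1468)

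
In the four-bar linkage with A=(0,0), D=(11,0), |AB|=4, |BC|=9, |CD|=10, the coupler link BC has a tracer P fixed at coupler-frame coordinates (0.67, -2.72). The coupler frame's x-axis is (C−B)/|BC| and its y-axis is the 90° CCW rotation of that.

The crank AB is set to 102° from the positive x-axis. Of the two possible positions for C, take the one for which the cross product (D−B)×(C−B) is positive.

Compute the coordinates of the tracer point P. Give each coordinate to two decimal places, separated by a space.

1.25 2.04

A=(0,0), D=(11.00,0)
B = A + 4.00·(cos102°, sin102°) = (-0.8316, 3.9126)
|BD| = 12.4618
circle(B,9.00) ∩ circle(D,10.00): a=5.4686, h=7.1481
  candidates: C₊=(6.6046,8.9823) cross=89.078; C₋=(2.1161,-4.5910) cross=-89.078
  mode + wants cross > 0 → take C=(6.6046,8.9823) (cross=89.078)
ex = (C−B)/|BC| = (0.8263,0.5633); ey = (-0.5633,0.8263)
P = B + 0.67·ex + -2.72·ey = (1.2541,2.0426)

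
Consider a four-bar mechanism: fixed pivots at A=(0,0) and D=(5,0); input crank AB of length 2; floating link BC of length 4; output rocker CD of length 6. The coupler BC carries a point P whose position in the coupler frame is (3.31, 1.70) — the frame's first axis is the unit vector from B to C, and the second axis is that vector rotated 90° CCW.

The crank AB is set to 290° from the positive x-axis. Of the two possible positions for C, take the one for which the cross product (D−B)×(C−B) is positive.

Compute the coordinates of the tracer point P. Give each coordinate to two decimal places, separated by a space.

A=(0,0), D=(5.00,0)
B = A + 2.00·(cos290°, sin290°) = (0.6840, -1.8794)
|BD| = 4.7074
circle(B,4.00) ∩ circle(D,6.00): a=0.2294, h=3.9934
  candidates: C₊=(-0.7000,1.8735) cross=18.799; C₋=(2.4887,-5.4492) cross=-18.799
  mode + wants cross > 0 → take C=(-0.7000,1.8735) (cross=18.799)
ex = (C−B)/|BC| = (-0.3460,0.9382); ey = (-0.9382,-0.3460)
P = B + 3.31·ex + 1.70·ey = (-2.0562,0.6380)

-2.06 0.64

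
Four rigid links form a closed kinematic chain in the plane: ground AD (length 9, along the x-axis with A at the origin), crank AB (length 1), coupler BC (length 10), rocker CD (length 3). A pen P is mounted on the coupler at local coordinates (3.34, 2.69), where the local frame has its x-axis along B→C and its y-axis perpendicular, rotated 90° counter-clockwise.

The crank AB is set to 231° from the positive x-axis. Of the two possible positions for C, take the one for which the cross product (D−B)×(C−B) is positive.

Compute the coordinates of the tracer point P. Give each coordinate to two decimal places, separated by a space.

1.46 2.97

A=(0,0), D=(9.00,0)
B = A + 1.00·(cos231°, sin231°) = (-0.6293, -0.7771)
|BD| = 9.6606
circle(B,10.00) ∩ circle(D,3.00): a=9.5402, h=2.9976
  candidates: C₊=(8.6388,2.9782) cross=28.959; C₋=(9.1211,-2.9976) cross=-28.959
  mode + wants cross > 0 → take C=(8.6388,2.9782) (cross=28.959)
ex = (C−B)/|BC| = (0.9268,0.3755); ey = (-0.3755,0.9268)
P = B + 3.34·ex + 2.69·ey = (1.4560,2.9702)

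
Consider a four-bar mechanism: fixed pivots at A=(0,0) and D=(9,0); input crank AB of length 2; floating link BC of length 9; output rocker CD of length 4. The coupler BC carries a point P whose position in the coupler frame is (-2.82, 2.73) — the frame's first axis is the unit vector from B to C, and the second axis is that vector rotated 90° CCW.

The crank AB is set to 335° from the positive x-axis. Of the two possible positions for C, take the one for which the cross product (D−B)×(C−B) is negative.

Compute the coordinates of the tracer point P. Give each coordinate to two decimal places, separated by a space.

0.03 2.65

A=(0,0), D=(9.00,0)
B = A + 2.00·(cos335°, sin335°) = (1.8126, -0.8452)
|BD| = 7.2369
circle(B,9.00) ∩ circle(D,4.00): a=8.1093, h=3.9037
  candidates: C₊=(9.4105,3.9789) cross=28.251; C₋=(10.3224,-3.7751) cross=-28.251
  mode - wants cross < 0 → take C=(10.3224,-3.7751) (cross=-28.251)
ex = (C−B)/|BC| = (0.9455,-0.3255); ey = (0.3255,0.9455)
P = B + -2.82·ex + 2.73·ey = (0.0349,2.6541)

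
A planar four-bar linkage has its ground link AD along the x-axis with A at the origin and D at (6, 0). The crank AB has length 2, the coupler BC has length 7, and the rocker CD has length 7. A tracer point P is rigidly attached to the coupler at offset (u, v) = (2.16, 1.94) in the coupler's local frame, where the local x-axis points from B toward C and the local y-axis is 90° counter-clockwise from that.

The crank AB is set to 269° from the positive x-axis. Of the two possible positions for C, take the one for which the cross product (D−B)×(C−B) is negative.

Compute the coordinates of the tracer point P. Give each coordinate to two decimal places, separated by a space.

2.87 -2.14

A=(0,0), D=(6.00,0)
B = A + 2.00·(cos269°, sin269°) = (-0.0349, -1.9997)
|BD| = 6.3576
circle(B,7.00) ∩ circle(D,7.00): a=3.1788, h=6.2366
  candidates: C₊=(1.0209,4.9202) cross=39.650; C₋=(4.9442,-6.9199) cross=-39.650
  mode - wants cross < 0 → take C=(4.9442,-6.9199) (cross=-39.650)
ex = (C−B)/|BC| = (0.7113,-0.7029); ey = (0.7029,0.7113)
P = B + 2.16·ex + 1.94·ey = (2.8651,-2.1380)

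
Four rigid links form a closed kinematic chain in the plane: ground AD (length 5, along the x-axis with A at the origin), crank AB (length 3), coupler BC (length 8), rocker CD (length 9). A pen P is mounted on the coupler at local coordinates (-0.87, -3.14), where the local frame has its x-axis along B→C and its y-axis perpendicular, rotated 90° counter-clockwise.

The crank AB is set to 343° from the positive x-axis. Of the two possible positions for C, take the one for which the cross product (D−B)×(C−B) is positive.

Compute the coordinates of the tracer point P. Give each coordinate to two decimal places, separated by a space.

A=(0,0), D=(5.00,0)
B = A + 3.00·(cos343°, sin343°) = (2.8689, -0.8771)
|BD| = 2.3045
circle(B,8.00) ∩ circle(D,9.00): a=-2.5361, h=7.5874
  candidates: C₊=(-2.3641,5.1739) cross=17.485; C₋=(3.4115,-8.8587) cross=-17.485
  mode + wants cross > 0 → take C=(-2.3641,5.1739) (cross=17.485)
ex = (C−B)/|BC| = (-0.6541,0.7564); ey = (-0.7564,-0.6541)
P = B + -0.87·ex + -3.14·ey = (5.8130,0.5188)

5.81 0.52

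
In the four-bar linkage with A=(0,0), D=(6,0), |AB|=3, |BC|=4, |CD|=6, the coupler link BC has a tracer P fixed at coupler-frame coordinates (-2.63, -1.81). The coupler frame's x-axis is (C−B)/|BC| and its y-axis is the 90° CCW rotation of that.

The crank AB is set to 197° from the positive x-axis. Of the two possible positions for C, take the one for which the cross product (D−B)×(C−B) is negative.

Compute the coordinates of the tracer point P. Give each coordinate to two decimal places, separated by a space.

A=(0,0), D=(6.00,0)
B = A + 3.00·(cos197°, sin197°) = (-2.8689, -0.8771)
|BD| = 8.9122
circle(B,4.00) ∩ circle(D,6.00): a=3.3340, h=2.2100
  candidates: C₊=(0.2314,1.6503) cross=19.696; C₋=(0.6664,-2.7483) cross=-19.696
  mode - wants cross < 0 → take C=(0.6664,-2.7483) (cross=-19.696)
ex = (C−B)/|BC| = (0.8838,-0.4678); ey = (0.4678,0.8838)
P = B + -2.63·ex + -1.81·ey = (-6.0401,-1.2466)

-6.04 -1.25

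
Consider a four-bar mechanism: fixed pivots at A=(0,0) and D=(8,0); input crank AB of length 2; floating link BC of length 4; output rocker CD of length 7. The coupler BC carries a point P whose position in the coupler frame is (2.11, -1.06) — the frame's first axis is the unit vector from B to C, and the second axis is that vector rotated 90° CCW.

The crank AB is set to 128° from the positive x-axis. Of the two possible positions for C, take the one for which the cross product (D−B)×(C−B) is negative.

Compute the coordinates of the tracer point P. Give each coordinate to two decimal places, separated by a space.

A=(0,0), D=(8.00,0)
B = A + 2.00·(cos128°, sin128°) = (-1.2313, 1.5760)
|BD| = 9.3649
circle(B,4.00) ∩ circle(D,7.00): a=2.9205, h=2.7332
  candidates: C₊=(2.1075,3.7787) cross=25.596; C₋=(1.1876,-1.6097) cross=-25.596
  mode - wants cross < 0 → take C=(1.1876,-1.6097) (cross=-25.596)
ex = (C−B)/|BC| = (0.6047,-0.7964); ey = (0.7964,0.6047)
P = B + 2.11·ex + -1.06·ey = (-0.7996,-0.7455)

-0.80 -0.75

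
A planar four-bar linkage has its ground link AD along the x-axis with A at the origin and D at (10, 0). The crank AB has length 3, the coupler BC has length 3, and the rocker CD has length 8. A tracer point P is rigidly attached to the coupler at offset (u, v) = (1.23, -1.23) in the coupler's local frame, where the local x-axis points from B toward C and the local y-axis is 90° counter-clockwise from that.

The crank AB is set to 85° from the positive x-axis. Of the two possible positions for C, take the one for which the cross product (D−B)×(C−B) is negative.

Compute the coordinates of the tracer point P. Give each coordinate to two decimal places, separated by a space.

A=(0,0), D=(10.00,0)
B = A + 3.00·(cos85°, sin85°) = (0.2615, 2.9886)
|BD| = 10.1868
circle(B,3.00) ∩ circle(D,8.00): a=2.3938, h=1.8082
  candidates: C₊=(3.0804,4.0149) cross=18.420; C₋=(2.0195,0.5576) cross=-18.420
  mode - wants cross < 0 → take C=(2.0195,0.5576) (cross=-18.420)
ex = (C−B)/|BC| = (0.5860,-0.8103); ey = (0.8103,0.5860)
P = B + 1.23·ex + -1.23·ey = (-0.0144,1.2711)

-0.01 1.27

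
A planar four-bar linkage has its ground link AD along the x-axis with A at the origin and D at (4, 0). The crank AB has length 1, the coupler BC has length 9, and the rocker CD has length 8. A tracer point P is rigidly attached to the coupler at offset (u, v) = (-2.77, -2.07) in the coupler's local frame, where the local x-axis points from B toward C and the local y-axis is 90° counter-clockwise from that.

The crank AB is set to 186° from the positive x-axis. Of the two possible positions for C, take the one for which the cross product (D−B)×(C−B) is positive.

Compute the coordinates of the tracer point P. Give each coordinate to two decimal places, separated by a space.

A=(0,0), D=(4.00,0)
B = A + 1.00·(cos186°, sin186°) = (-0.9945, -0.1045)
|BD| = 4.9956
circle(B,9.00) ∩ circle(D,8.00): a=4.1993, h=7.9603
  candidates: C₊=(3.0373,7.9419) cross=39.766; C₋=(3.3704,-7.9752) cross=-39.766
  mode + wants cross > 0 → take C=(3.0373,7.9419) (cross=39.766)
ex = (C−B)/|BC| = (0.4480,0.8940); ey = (-0.8940,0.4480)
P = B + -2.77·ex + -2.07·ey = (-0.3848,-3.5083)

-0.38 -3.51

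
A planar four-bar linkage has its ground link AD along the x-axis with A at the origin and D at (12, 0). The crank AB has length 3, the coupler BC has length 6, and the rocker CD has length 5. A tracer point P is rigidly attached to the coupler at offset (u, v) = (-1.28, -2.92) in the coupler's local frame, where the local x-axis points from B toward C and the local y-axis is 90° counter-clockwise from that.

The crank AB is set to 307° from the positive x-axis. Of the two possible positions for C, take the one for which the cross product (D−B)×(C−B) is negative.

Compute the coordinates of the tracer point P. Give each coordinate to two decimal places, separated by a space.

0.37 -5.25

A=(0,0), D=(12.00,0)
B = A + 3.00·(cos307°, sin307°) = (1.8054, -2.3959)
|BD| = 10.4723
circle(B,6.00) ∩ circle(D,5.00): a=5.7614, h=1.6754
  candidates: C₊=(7.0307,0.5531) cross=17.545; C₋=(7.7973,-2.7087) cross=-17.545
  mode - wants cross < 0 → take C=(7.7973,-2.7087) (cross=-17.545)
ex = (C−B)/|BC| = (0.9986,-0.0521); ey = (0.0521,0.9986)
P = B + -1.28·ex + -2.92·ey = (0.3749,-5.2452)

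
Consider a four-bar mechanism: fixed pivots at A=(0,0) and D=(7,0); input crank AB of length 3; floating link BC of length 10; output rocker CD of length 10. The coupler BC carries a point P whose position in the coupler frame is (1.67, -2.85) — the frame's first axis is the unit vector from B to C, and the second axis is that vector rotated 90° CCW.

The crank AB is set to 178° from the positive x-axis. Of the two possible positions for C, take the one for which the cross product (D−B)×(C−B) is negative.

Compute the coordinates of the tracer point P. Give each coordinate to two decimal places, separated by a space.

-4.66 -2.75

A=(0,0), D=(7.00,0)
B = A + 3.00·(cos178°, sin178°) = (-2.9982, 0.1047)
|BD| = 9.9987
circle(B,10.00) ∩ circle(D,10.00): a=4.9994, h=8.6606
  candidates: C₊=(2.0916,8.7125) cross=86.595; C₋=(1.9102,-8.6078) cross=-86.595
  mode - wants cross < 0 → take C=(1.9102,-8.6078) (cross=-86.595)
ex = (C−B)/|BC| = (0.4908,-0.8712); ey = (0.8712,0.4908)
P = B + 1.67·ex + -2.85·ey = (-4.6615,-2.7492)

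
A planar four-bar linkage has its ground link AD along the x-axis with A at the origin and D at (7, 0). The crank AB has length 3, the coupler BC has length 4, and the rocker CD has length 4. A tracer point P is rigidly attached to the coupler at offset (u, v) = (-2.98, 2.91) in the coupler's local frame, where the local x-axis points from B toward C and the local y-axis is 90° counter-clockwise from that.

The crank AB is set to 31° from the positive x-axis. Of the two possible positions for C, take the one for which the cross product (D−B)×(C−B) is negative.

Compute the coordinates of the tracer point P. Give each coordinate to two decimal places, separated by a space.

4.51 5.23

A=(0,0), D=(7.00,0)
B = A + 3.00·(cos31°, sin31°) = (2.5715, 1.5451)
|BD| = 4.6903
circle(B,4.00) ∩ circle(D,4.00): a=2.3452, h=3.2404
  candidates: C₊=(5.8532,3.8321) cross=15.199; C₋=(3.7183,-2.2870) cross=-15.199
  mode - wants cross < 0 → take C=(3.7183,-2.2870) (cross=-15.199)
ex = (C−B)/|BC| = (0.2867,-0.9580); ey = (0.9580,0.2867)
P = B + -2.98·ex + 2.91·ey = (4.5050,5.2343)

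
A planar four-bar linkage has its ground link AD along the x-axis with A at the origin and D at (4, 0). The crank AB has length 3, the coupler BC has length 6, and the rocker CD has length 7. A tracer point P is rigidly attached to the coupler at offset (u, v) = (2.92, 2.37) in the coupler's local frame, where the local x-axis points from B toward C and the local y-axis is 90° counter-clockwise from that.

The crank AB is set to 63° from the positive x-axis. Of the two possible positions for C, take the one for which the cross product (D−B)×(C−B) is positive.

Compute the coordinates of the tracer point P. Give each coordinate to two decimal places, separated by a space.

A=(0,0), D=(4.00,0)
B = A + 3.00·(cos63°, sin63°) = (1.3620, 2.6730)
|BD| = 3.7556
circle(B,6.00) ∩ circle(D,7.00): a=0.1470, h=5.9982
  candidates: C₊=(5.7345,6.7817) cross=22.527; C₋=(-2.8040,-1.6449) cross=-22.527
  mode + wants cross > 0 → take C=(5.7345,6.7817) (cross=22.527)
ex = (C−B)/|BC| = (0.7287,0.6848); ey = (-0.6848,0.7287)
P = B + 2.92·ex + 2.37·ey = (1.8670,6.3997)

1.87 6.40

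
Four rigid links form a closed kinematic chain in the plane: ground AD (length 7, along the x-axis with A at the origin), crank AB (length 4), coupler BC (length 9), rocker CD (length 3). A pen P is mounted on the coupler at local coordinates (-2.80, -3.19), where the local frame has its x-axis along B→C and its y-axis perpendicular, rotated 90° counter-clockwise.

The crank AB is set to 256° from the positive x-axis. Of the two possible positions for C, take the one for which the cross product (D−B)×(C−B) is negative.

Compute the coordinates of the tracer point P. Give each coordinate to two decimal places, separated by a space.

A=(0,0), D=(7.00,0)
B = A + 4.00·(cos256°, sin256°) = (-0.9677, -3.8812)
|BD| = 8.8627
circle(B,9.00) ∩ circle(D,3.00): a=8.4933, h=2.9772
  candidates: C₊=(5.3641,2.5147) cross=26.386; C₋=(7.9717,-2.8383) cross=-26.386
  mode - wants cross < 0 → take C=(7.9717,-2.8383) (cross=-26.386)
ex = (C−B)/|BC| = (0.9933,0.1159); ey = (-0.1159,0.9933)
P = B + -2.80·ex + -3.19·ey = (-3.3792,-7.3742)

-3.38 -7.37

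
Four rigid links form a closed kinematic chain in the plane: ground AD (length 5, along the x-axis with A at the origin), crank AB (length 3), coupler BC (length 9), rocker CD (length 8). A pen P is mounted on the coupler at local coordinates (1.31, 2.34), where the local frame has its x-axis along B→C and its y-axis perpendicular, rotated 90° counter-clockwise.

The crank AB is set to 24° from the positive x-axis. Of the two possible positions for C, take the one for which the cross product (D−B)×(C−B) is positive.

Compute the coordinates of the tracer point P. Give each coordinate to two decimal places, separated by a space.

A=(0,0), D=(5.00,0)
B = A + 3.00·(cos24°, sin24°) = (2.7406, 1.2202)
|BD| = 2.5678
circle(B,9.00) ∩ circle(D,8.00): a=4.5941, h=7.7391
  candidates: C₊=(10.4605,5.8466) cross=19.873; C₋=(3.1053,-7.7724) cross=-19.873
  mode + wants cross > 0 → take C=(10.4605,5.8466) (cross=19.873)
ex = (C−B)/|BC| = (0.8578,0.5140); ey = (-0.5140,0.8578)
P = B + 1.31·ex + 2.34·ey = (2.6614,3.9008)

2.66 3.90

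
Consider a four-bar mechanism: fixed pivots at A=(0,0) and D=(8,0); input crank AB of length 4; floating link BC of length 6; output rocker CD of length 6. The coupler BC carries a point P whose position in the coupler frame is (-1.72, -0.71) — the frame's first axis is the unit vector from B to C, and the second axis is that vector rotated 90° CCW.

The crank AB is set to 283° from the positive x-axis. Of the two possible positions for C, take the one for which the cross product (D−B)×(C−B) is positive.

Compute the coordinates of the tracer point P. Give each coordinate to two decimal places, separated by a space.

1.18 -5.74

A=(0,0), D=(8.00,0)
B = A + 4.00·(cos283°, sin283°) = (0.8998, -3.8975)
|BD| = 8.0996
circle(B,6.00) ∩ circle(D,6.00): a=4.0498, h=4.4271
  candidates: C₊=(2.3196,1.9321) cross=35.858; C₋=(6.5802,-5.8296) cross=-35.858
  mode + wants cross > 0 → take C=(2.3196,1.9321) (cross=35.858)
ex = (C−B)/|BC| = (0.2366,0.9716); ey = (-0.9716,0.2366)
P = B + -1.72·ex + -0.71·ey = (1.1826,-5.7366)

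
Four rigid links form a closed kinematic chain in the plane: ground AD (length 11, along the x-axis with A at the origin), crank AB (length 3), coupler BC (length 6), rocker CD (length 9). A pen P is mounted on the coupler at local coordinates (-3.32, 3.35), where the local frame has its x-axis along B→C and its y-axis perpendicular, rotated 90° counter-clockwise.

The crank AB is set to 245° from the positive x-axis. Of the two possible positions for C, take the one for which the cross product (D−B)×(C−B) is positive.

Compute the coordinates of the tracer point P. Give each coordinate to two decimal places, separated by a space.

-5.93 -3.44

A=(0,0), D=(11.00,0)
B = A + 3.00·(cos245°, sin245°) = (-1.2679, -2.7189)
|BD| = 12.5655
circle(B,6.00) ∩ circle(D,9.00): a=4.4922, h=3.9775
  candidates: C₊=(2.2572,2.1364) cross=49.979; C₋=(3.9785,-5.6302) cross=-49.979
  mode + wants cross > 0 → take C=(2.2572,2.1364) (cross=49.979)
ex = (C−B)/|BC| = (0.5875,0.8092); ey = (-0.8092,0.5875)
P = B + -3.32·ex + 3.35·ey = (-5.9293,-3.4373)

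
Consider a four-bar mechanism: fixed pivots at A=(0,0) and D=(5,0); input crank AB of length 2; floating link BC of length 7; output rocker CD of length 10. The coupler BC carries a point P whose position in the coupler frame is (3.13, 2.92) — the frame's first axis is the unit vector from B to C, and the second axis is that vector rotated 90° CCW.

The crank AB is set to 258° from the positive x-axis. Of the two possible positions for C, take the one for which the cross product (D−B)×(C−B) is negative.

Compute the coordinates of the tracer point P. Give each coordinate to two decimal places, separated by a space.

A=(0,0), D=(5.00,0)
B = A + 2.00·(cos258°, sin258°) = (-0.4158, -1.9563)
|BD| = 5.7583
circle(B,7.00) ∩ circle(D,10.00): a=-1.5492, h=6.8264
  candidates: C₊=(-4.1921,3.9378) cross=39.309; C₋=(0.4463,-8.9030) cross=-39.309
  mode - wants cross < 0 → take C=(0.4463,-8.9030) (cross=-39.309)
ex = (C−B)/|BC| = (0.1232,-0.9924); ey = (0.9924,0.1232)
P = B + 3.13·ex + 2.92·ey = (2.8674,-4.7029)

2.87 -4.70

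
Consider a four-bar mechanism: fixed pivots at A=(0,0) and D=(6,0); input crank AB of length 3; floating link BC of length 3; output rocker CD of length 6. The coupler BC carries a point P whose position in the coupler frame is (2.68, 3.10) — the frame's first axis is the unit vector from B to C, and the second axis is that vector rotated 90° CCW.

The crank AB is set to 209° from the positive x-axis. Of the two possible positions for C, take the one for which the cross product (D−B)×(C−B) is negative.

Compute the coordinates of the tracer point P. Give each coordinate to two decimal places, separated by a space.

0.55 1.14

A=(0,0), D=(6.00,0)
B = A + 3.00·(cos209°, sin209°) = (-2.6239, -1.4544)
|BD| = 8.7456
circle(B,3.00) ∩ circle(D,6.00): a=2.8292, h=0.9978
  candidates: C₊=(-0.0000,0.0000) cross=8.727; C₋=(0.3319,-1.9678) cross=-8.727
  mode - wants cross < 0 → take C=(0.3319,-1.9678) (cross=-8.727)
ex = (C−B)/|BC| = (0.9852,-0.1711); ey = (0.1711,0.9852)
P = B + 2.68·ex + 3.10·ey = (0.5471,1.1412)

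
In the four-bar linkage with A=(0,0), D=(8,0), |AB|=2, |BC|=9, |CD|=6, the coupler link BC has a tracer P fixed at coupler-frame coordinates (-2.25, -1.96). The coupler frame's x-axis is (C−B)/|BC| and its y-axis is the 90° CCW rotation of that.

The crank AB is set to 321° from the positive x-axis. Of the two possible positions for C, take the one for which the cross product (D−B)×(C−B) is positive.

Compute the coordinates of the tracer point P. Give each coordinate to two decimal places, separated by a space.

1.76 -4.24

A=(0,0), D=(8.00,0)
B = A + 2.00·(cos321°, sin321°) = (1.5543, -1.2586)
|BD| = 6.5674
circle(B,9.00) ∩ circle(D,6.00): a=6.7097, h=5.9983
  candidates: C₊=(6.9901,5.9144) cross=39.394; C₋=(9.2892,-5.8599) cross=-39.394
  mode + wants cross > 0 → take C=(6.9901,5.9144) (cross=39.394)
ex = (C−B)/|BC| = (0.6040,0.7970); ey = (-0.7970,0.6040)
P = B + -2.25·ex + -1.96·ey = (1.7575,-4.2357)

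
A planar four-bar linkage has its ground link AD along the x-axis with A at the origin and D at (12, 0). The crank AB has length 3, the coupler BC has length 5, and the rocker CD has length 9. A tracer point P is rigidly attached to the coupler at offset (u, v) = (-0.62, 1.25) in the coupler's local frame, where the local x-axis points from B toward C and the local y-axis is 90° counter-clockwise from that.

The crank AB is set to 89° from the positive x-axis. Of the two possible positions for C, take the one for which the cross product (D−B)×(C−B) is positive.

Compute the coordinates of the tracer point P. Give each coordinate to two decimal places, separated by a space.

-1.04 3.87

A=(0,0), D=(12.00,0)
B = A + 3.00·(cos89°, sin89°) = (0.0524, 2.9995)
|BD| = 12.3184
circle(B,5.00) ∩ circle(D,9.00): a=3.8862, h=3.1460
  candidates: C₊=(4.5876,5.1046) cross=38.754; C₋=(3.0555,-0.9981) cross=-38.754
  mode + wants cross > 0 → take C=(4.5876,5.1046) (cross=38.754)
ex = (C−B)/|BC| = (0.9071,0.4210); ey = (-0.4210,0.9071)
P = B + -0.62·ex + 1.25·ey = (-1.0363,3.8723)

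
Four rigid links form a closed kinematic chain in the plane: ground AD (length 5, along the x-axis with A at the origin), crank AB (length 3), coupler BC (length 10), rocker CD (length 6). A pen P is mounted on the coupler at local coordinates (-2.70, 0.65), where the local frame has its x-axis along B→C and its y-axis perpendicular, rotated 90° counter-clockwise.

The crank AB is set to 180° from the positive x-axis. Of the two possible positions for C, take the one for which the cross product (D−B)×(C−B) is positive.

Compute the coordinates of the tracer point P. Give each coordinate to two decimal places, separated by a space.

-5.55 -1.10

A=(0,0), D=(5.00,0)
B = A + 3.00·(cos180°, sin180°) = (-3.0000, 0.0000)
|BD| = 8.0000
circle(B,10.00) ∩ circle(D,6.00): a=8.0000, h=6.0000
  candidates: C₊=(5.0000,6.0000) cross=48.000; C₋=(5.0000,-6.0000) cross=-48.000
  mode + wants cross > 0 → take C=(5.0000,6.0000) (cross=48.000)
ex = (C−B)/|BC| = (0.8000,0.6000); ey = (-0.6000,0.8000)
P = B + -2.70·ex + 0.65·ey = (-5.5500,-1.1000)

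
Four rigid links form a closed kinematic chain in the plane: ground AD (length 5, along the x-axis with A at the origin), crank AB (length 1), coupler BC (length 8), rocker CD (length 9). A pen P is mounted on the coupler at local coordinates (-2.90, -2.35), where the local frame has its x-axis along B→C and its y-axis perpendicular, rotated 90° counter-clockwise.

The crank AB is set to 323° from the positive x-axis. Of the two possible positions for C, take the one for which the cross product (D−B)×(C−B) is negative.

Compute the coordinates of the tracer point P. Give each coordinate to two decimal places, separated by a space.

A=(0,0), D=(5.00,0)
B = A + 1.00·(cos323°, sin323°) = (0.7986, -0.6018)
|BD| = 4.2442
circle(B,8.00) ∩ circle(D,9.00): a=0.1194, h=7.9991
  candidates: C₊=(-0.2174,7.3334) cross=33.950; C₋=(2.0511,-8.5032) cross=-33.950
  mode - wants cross < 0 → take C=(2.0511,-8.5032) (cross=-33.950)
ex = (C−B)/|BC| = (0.1566,-0.9877); ey = (0.9877,0.1566)
P = B + -2.90·ex + -2.35·ey = (-1.9764,1.8945)

-1.98 1.89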